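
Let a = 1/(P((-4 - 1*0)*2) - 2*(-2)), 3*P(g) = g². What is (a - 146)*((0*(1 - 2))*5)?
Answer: 0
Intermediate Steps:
P(g) = g²/3
a = 3/76 (a = 1/(((-4 - 1*0)*2)²/3 - 2*(-2)) = 1/(((-4 + 0)*2)²/3 + 4) = 1/((-4*2)²/3 + 4) = 1/((⅓)*(-8)² + 4) = 1/((⅓)*64 + 4) = 1/(64/3 + 4) = 1/(76/3) = 3/76 ≈ 0.039474)
(a - 146)*((0*(1 - 2))*5) = (3/76 - 146)*((0*(1 - 2))*5) = -11093*0*(-1)*5/76 = -0*5 = -11093/76*0 = 0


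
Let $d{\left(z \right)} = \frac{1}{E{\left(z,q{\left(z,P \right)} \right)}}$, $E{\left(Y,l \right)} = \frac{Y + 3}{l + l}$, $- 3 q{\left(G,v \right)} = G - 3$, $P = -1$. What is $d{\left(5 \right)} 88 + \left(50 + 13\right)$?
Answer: $\frac{145}{3} \approx 48.333$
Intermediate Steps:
$q{\left(G,v \right)} = 1 - \frac{G}{3}$ ($q{\left(G,v \right)} = - \frac{G - 3}{3} = - \frac{-3 + G}{3} = 1 - \frac{G}{3}$)
$E{\left(Y,l \right)} = \frac{3 + Y}{2 l}$
$d{\left(z \right)} = \frac{2 \left(1 - \frac{z}{3}\right)}{3 + z}$ ($d{\left(z \right)} = \frac{1}{\frac{1}{2} \frac{1}{1 - \frac{z}{3}} \left(3 + z\right)} = \frac{2 \left(1 - \frac{z}{3}\right)}{3 + z}$)
$d{\left(5 \right)} 88 + \left(50 + 13\right) = \frac{2 \left(3 - 5\right)}{3 \left(3 + 5\right)} 88 + \left(50 + 13\right) = \frac{2 \left(3 - 5\right)}{3 \cdot 8} \cdot 88 + 63 = \frac{2}{3} \cdot \frac{1}{8} \left(-2\right) 88 + 63 = \left(- \frac{1}{6}\right) 88 + 63 = - \frac{44}{3} + 63 = \frac{145}{3}$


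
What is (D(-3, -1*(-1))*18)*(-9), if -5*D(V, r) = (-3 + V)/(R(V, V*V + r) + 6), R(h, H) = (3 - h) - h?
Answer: -324/25 ≈ -12.960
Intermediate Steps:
R(h, H) = 3 - 2*h
D(V, r) = -(-3 + V)/(5*(9 - 2*V)) (D(V, r) = -(-3 + V)/(5*((3 - 2*V) + 6)) = -(-3 + V)/(5*(9 - 2*V)))
(D(-3, -1*(-1))*18)*(-9) = (((-3 - 3)/(5*(-9 + 2*(-3))))*18)*(-9) = (((⅕)*(-6)/(-9 - 6))*18)*(-9) = (((⅕)*(-6)/(-15))*18)*(-9) = (((⅕)*(-1/15)*(-6))*18)*(-9) = ((2/25)*18)*(-9) = (36/25)*(-9) = -324/25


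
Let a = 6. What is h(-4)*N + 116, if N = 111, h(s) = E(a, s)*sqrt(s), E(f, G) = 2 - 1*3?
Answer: 116 - 222*I ≈ 116.0 - 222.0*I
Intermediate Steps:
E(f, G) = -1 (E(f, G) = 2 - 3 = -1)
h(s) = -sqrt(s)
h(-4)*N + 116 = -sqrt(-4)*111 + 116 = -2*I*111 + 116 = -222*I + 116 = 116 - 222*I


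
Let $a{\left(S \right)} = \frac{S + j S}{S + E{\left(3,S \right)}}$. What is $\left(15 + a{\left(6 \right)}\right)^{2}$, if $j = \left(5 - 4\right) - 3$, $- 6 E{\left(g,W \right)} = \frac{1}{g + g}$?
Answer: $\frac{9054081}{46225} \approx 195.87$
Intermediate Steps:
$E{\left(g,W \right)} = - \frac{1}{12 g}$ ($E{\left(g,W \right)} = - \frac{1}{6 \left(g + g\right)} = - \frac{1}{6 \cdot 2 g} = - \frac{\frac{1}{2} \frac{1}{g}}{6} = - \frac{1}{12 g}$)
$j = -2$ ($j = 1 - 3 = -2$)
$a{\left(S \right)} = - \frac{S}{- \frac{1}{36} + S}$ ($a{\left(S \right)} = \frac{S - 2 S}{S - \frac{1}{12 \cdot 3}} = \frac{\left(-1\right) S}{S - \frac{1}{36}} = \frac{\left(-1\right) S}{- \frac{1}{36} + S} = - \frac{S}{- \frac{1}{36} + S}$)
$\left(15 + a{\left(6 \right)}\right)^{2} = \left(15 - \frac{216}{-1 + 36 \cdot 6}\right)^{2} = \left(15 - \frac{216}{-1 + 216}\right)^{2} = \left(15 - \frac{216}{215}\right)^{2} = \left(\frac{3009}{215}\right)^{2} = \frac{9054081}{46225}$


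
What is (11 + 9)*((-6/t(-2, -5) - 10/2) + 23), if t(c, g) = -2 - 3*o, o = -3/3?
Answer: 240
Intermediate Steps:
o = -1 (o = -3*⅓ = -1)
t(c, g) = 1 (t(c, g) = -2 - 3*(-1) = -2 + 3 = 1)
(11 + 9)*((-6/t(-2, -5) - 10/2) + 23) = (11 + 9)*((-6/1 - 10/2) + 23) = 20*((-6*1 - 10*½) + 23) = 20*((-6 - 5) + 23) = 20*(-11 + 23) = 20*12 = 240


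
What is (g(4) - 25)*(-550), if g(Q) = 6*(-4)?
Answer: 26950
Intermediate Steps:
g(Q) = -24
(g(4) - 25)*(-550) = (-24 - 25)*(-550) = -49*(-550) = 26950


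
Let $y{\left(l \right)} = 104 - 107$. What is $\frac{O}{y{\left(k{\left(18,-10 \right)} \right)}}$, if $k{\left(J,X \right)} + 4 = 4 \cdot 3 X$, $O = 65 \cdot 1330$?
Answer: $- \frac{86450}{3} \approx -28817.0$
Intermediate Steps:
$O = 86450$
$k{\left(J,X \right)} = -4 + 12 X$ ($k{\left(J,X \right)} = -4 + 4 \cdot 3 X = -4 + 12 X$)
$y{\left(l \right)} = -3$ ($y{\left(l \right)} = 104 - 107 = -3$)
$\frac{O}{y{\left(k{\left(18,-10 \right)} \right)}} = \frac{86450}{-3} = 86450 \left(- \frac{1}{3}\right) = - \frac{86450}{3}$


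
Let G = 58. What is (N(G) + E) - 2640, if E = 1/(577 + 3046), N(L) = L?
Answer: -9354585/3623 ≈ -2582.0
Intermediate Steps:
E = 1/3623 ≈ 0.00027601
(N(G) + E) - 2640 = (58 + 1/3623) - 2640 = 210135/3623 - 2640 = -9354585/3623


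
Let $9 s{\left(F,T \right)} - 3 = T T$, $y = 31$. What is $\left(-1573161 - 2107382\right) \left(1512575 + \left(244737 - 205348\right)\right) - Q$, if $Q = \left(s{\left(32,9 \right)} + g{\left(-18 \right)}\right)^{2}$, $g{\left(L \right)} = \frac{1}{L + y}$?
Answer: $- \frac{8688058829778181}{1521} \approx -5.7121 \cdot 10^{12}$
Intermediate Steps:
$s{\left(F,T \right)} = \frac{1}{3} + \frac{T^{2}}{9}$ ($s{\left(F,T \right)} = \frac{1}{3} + \frac{T T}{9} = \frac{1}{3} + \frac{T^{2}}{9}$)
$g{\left(L \right)} = \frac{1}{31 + L}$ ($g{\left(L \right)} = \frac{1}{L + 31} = \frac{1}{31 + L}$)
$Q = \frac{134689}{1521}$ ($Q = \left(\left(\frac{1}{3} + \frac{9^{2}}{9}\right) + \frac{1}{31 - 18}\right)^{2} = \left(\left(\frac{1}{3} + \frac{1}{9} \cdot 81\right) + \frac{1}{13}\right)^{2} = \left(\left(\frac{1}{3} + 9\right) + \frac{1}{13}\right)^{2} = \left(\frac{28}{3} + \frac{1}{13}\right)^{2} = \left(\frac{367}{39}\right)^{2} = \frac{134689}{1521} \approx 88.553$)
$\left(-1573161 - 2107382\right) \left(1512575 + \left(244737 - 205348\right)\right) - Q = \left(-1573161 - 2107382\right) \left(1512575 + \left(244737 - 205348\right)\right) - \frac{134689}{1521} = - 3680543 \left(1512575 + \left(244737 - 205348\right)\right) - \frac{134689}{1521} = - 3680543 \left(1512575 + 39389\right) - \frac{134689}{1521} = \left(-3680543\right) 1551964 - \frac{134689}{1521} = -5712070236452 - \frac{134689}{1521} = - \frac{8688058829778181}{1521}$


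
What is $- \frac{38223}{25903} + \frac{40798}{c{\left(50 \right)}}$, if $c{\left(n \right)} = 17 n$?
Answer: $\frac{512150522}{11008775} \approx 46.522$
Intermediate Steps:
$- \frac{38223}{25903} + \frac{40798}{c{\left(50 \right)}} = - \frac{38223}{25903} + \frac{40798}{17 \cdot 50} = \left(-38223\right) \frac{1}{25903} + \frac{40798}{850} = - \frac{38223}{25903} + 40798 \cdot \frac{1}{850} = - \frac{38223}{25903} + \frac{20399}{425} = \frac{512150522}{11008775}$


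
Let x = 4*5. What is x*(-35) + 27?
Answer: -673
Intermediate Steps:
x = 20
x*(-35) + 27 = 20*(-35) + 27 = -700 + 27 = -673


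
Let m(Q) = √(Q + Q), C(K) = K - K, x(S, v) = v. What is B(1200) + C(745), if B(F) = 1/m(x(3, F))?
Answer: √6/120 ≈ 0.020412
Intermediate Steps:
C(K) = 0
m(Q) = √2*√Q (m(Q) = √(2*Q) = √2*√Q)
B(F) = √2/(2*√F) (B(F) = 1/(√2*√F) = √2/(2*√F))
B(1200) + C(745) = √2/(2*√1200) + 0 = √2*(√3/60)/2 + 0 = √6/120 + 0 = √6/120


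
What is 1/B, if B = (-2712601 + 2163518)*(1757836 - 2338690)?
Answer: 1/318937056882 ≈ 3.1354e-12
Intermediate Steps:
B = 318937056882 (B = -549083*(-580854) = 318937056882)
1/B = 1/318937056882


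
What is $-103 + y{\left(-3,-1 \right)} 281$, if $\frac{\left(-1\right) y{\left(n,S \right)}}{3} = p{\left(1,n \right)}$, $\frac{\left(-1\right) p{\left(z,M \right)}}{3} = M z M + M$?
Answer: $15071$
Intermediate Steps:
$p{\left(z,M \right)} = - 3 M - 3 z M^{2}$ ($p{\left(z,M \right)} = - 3 \left(M z M + M\right) = - 3 \left(z M^{2} + M\right) = - 3 \left(M + z M^{2}\right) = - 3 M - 3 z M^{2}$)
$y{\left(n,S \right)} = 9 n \left(1 + n\right)$ ($y{\left(n,S \right)} = - 3 \left(- 3 n \left(1 + n 1\right)\right) = - 3 \left(- 3 n \left(1 + n\right)\right) = 9 n \left(1 + n\right)$)
$-103 + y{\left(-3,-1 \right)} 281 = -103 + 9 \left(-3\right) \left(1 - 3\right) 281 = -103 + 9 \left(-3\right) \left(-2\right) 281 = -103 + 54 \cdot 281 = -103 + 15174 = 15071$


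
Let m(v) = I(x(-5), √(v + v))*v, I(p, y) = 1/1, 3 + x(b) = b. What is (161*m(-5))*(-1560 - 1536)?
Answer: 2492280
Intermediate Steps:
x(b) = -3 + b
I(p, y) = 1
m(v) = v (m(v) = 1*v = v)
(161*m(-5))*(-1560 - 1536) = (161*(-5))*(-1560 - 1536) = -805*(-3096) = 2492280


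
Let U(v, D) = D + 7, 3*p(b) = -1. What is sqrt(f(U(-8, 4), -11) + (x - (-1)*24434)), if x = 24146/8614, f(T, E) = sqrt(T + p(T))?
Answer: sqrt(4079779042293 + 222602988*sqrt(6))/12921 ≈ 156.33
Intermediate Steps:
p(b) = -1/3 (p(b) = (1/3)*(-1) = -1/3)
U(v, D) = 7 + D
f(T, E) = sqrt(-1/3 + T) (f(T, E) = sqrt(T - 1/3) = sqrt(-1/3 + T))
x = 12073/4307 (x = 24146*(1/8614) = 12073/4307 ≈ 2.8031)
sqrt(f(U(-8, 4), -11) + (x - (-1)*24434)) = sqrt(sqrt(-3 + 9*(7 + 4))/3 + (12073/4307 - (-1)*24434)) = sqrt(sqrt(-3 + 9*11)/3 + (12073/4307 - 1*(-24434))) = sqrt(sqrt(-3 + 99)/3 + (12073/4307 + 24434)) = sqrt(sqrt(96)/3 + 105249311/4307) = sqrt((4*sqrt(6))/3 + 105249311/4307) = sqrt(4*sqrt(6)/3 + 105249311/4307) = sqrt(105249311/4307 + 4*sqrt(6)/3)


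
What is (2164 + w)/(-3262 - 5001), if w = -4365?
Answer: 2201/8263 ≈ 0.26637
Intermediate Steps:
(2164 + w)/(-3262 - 5001) = (2164 - 4365)/(-3262 - 5001) = -2201/(-8263) = -2201*(-1/8263) = 2201/8263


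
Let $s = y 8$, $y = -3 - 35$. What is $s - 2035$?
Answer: $-2339$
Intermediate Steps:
$y = -38$ ($y = -3 - 35 = -38$)
$s = -304$ ($s = \left(-38\right) 8 = -304$)
$s - 2035 = -304 - 2035 = -2339$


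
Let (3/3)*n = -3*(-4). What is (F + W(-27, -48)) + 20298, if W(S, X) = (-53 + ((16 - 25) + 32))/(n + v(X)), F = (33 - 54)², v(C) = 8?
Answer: 41475/2 ≈ 20738.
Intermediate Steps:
F = 441 (F = (-21)² = 441)
n = 12 (n = -3*(-4) = 12)
W(S, X) = -3/2 (W(S, X) = (-53 + ((16 - 25) + 32))/(12 + 8) = (-53 + (-9 + 32))/20 = (-53 + 23)*(1/20) = -30*1/20 = -3/2)
(F + W(-27, -48)) + 20298 = (441 - 3/2) + 20298 = 879/2 + 20298 = 41475/2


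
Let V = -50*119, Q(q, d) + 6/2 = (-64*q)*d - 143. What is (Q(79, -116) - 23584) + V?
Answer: 556816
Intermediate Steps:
Q(q, d) = -146 - 64*d*q (Q(q, d) = -3 + ((-64*q)*d - 143) = -3 + (-64*d*q - 143) = -3 + (-143 - 64*d*q) = -146 - 64*d*q)
V = -5950
(Q(79, -116) - 23584) + V = ((-146 - 64*(-116)*79) - 23584) - 5950 = ((-146 + 586496) - 23584) - 5950 = (586350 - 23584) - 5950 = 562766 - 5950 = 556816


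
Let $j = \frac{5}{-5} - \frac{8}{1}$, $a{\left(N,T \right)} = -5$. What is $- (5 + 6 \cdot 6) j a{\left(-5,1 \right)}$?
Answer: $-1845$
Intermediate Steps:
$j = -9$ ($j = 5 \left(- \frac{1}{5}\right) - 8 = -1 - 8 = -9$)
$- (5 + 6 \cdot 6) j a{\left(-5,1 \right)} = - (5 + 6 \cdot 6) \left(-9\right) \left(-5\right) = - (5 + 36) \left(-9\right) \left(-5\right) = \left(-1\right) 41 \left(-9\right) \left(-5\right) = \left(-41\right) \left(-9\right) \left(-5\right) = 369 \left(-5\right) = -1845$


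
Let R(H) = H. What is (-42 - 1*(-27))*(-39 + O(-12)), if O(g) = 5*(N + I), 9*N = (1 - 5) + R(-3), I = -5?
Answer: 3055/3 ≈ 1018.3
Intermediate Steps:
N = -7/9 (N = ((1 - 5) - 3)/9 = (-4 - 3)/9 = (1/9)*(-7) = -7/9 ≈ -0.77778)
O(g) = -260/9 (O(g) = 5*(-7/9 - 5) = 5*(-52/9) = -260/9)
(-42 - 1*(-27))*(-39 + O(-12)) = (-42 - 1*(-27))*(-39 - 260/9) = (-42 + 27)*(-611/9) = -15*(-611/9) = 3055/3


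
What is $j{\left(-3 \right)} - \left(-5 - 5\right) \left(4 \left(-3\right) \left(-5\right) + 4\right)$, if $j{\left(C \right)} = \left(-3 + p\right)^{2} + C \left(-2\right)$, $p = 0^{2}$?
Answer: $655$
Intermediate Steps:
$p = 0$
$j{\left(C \right)} = 9 - 2 C$ ($j{\left(C \right)} = \left(-3 + 0\right)^{2} + C \left(-2\right) = \left(-3\right)^{2} - 2 C = 9 - 2 C$)
$j{\left(-3 \right)} - \left(-5 - 5\right) \left(4 \left(-3\right) \left(-5\right) + 4\right) = \left(9 - -6\right) - \left(-5 - 5\right) \left(4 \left(-3\right) \left(-5\right) + 4\right) = \left(9 + 6\right) - - 10 \left(\left(-12\right) \left(-5\right) + 4\right) = 15 - - 10 \left(60 + 4\right) = 15 - \left(-10\right) 64 = 15 - -640 = 15 + 640 = 655$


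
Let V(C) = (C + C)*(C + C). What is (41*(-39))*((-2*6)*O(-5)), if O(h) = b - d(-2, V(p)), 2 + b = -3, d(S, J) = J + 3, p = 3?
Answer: -844272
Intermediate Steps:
V(C) = 4*C² (V(C) = (2*C)*(2*C) = 4*C²)
d(S, J) = 3 + J
b = -5 (b = -2 - 3 = -5)
O(h) = -44 (O(h) = -5 - (3 + 4*3²) = -5 - (3 + 4*9) = -5 - (3 + 36) = -5 - 1*39 = -5 - 39 = -44)
(41*(-39))*((-2*6)*O(-5)) = (41*(-39))*(-2*6*(-44)) = -(-19188)*(-44) = -1599*528 = -844272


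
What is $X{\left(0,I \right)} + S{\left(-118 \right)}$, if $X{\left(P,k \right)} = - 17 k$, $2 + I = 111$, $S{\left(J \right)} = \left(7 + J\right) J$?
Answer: $11245$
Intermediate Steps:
$S{\left(J \right)} = J \left(7 + J\right)$
$I = 109$ ($I = -2 + 111 = 109$)
$X{\left(0,I \right)} + S{\left(-118 \right)} = \left(-17\right) 109 - 118 \left(7 - 118\right) = -1853 - -13098 = -1853 + 13098 = 11245$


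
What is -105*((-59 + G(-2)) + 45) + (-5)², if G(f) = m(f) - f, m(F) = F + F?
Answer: 1705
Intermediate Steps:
m(F) = 2*F
G(f) = f (G(f) = 2*f - f = f)
-105*((-59 + G(-2)) + 45) + (-5)² = -105*((-59 - 2) + 45) + (-5)² = -105*(-61 + 45) + 25 = -105*(-16) + 25 = 1680 + 25 = 1705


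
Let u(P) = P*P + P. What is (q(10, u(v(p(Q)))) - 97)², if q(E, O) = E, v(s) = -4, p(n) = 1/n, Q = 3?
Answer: 7569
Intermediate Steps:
p(n) = 1/n
u(P) = P + P² (u(P) = P² + P = P + P²)
(q(10, u(v(p(Q)))) - 97)² = (10 - 97)² = (-87)² = 7569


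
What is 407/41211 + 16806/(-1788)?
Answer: -115310725/12280878 ≈ -9.3895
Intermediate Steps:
407/41211 + 16806/(-1788) = 407*(1/41211) + 16806*(-1/1788) = 407/41211 - 2801/298 = -115310725/12280878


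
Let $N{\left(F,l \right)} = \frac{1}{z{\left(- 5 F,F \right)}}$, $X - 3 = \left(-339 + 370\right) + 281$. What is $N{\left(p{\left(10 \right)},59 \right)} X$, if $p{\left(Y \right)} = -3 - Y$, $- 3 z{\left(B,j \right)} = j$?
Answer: $\frac{945}{13} \approx 72.692$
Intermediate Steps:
$z{\left(B,j \right)} = - \frac{j}{3}$
$X = 315$ ($X = 3 + \left(\left(-339 + 370\right) + 281\right) = 3 + \left(31 + 281\right) = 3 + 312 = 315$)
$N{\left(F,l \right)} = - \frac{3}{F}$ ($N{\left(F,l \right)} = \frac{1}{\left(- \frac{1}{3}\right) F} = - \frac{3}{F}$)
$N{\left(p{\left(10 \right)},59 \right)} X = - \frac{3}{-3 - 10} \cdot 315 = - \frac{3}{-13} \cdot 315 = \left(-3\right) \left(- \frac{1}{13}\right) 315 = \frac{3}{13} \cdot 315 = \frac{945}{13}$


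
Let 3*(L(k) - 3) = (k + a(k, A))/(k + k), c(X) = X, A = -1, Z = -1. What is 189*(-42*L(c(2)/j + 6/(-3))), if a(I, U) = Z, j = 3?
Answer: -104517/4 ≈ -26129.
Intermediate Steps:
a(I, U) = -1
L(k) = 3 + (-1 + k)/(6*k) (L(k) = 3 + ((k - 1)/(k + k))/3 = 3 + ((-1 + k)/((2*k)))/3 = 3 + ((-1 + k)*(1/(2*k)))/3 = 3 + ((-1 + k)/(2*k))/3 = 3 + (-1 + k)/(6*k))
189*(-42*L(c(2)/j + 6/(-3))) = 189*(-7*(-1 + 19*(2/3 + 6/(-3)))/(2/3 + 6/(-3))) = 189*(-7*(-1 + 19*(2*(⅓) + 6*(-⅓)))/(2*(⅓) + 6*(-⅓))) = 189*(-7*(-1 + 19*(⅔ - 2))/(⅔ - 2)) = 189*(-7*(-1 + 19*(-4/3))/(-4/3)) = 189*(-7*(-3)*(-1 - 76/3)/4) = 189*(-7*(-3)*(-79)/(4*3)) = 189*(-42*79/24) = 189*(-553/4) = -104517/4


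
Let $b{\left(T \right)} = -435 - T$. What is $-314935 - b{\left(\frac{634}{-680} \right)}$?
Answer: $- \frac{106930317}{340} \approx -3.145 \cdot 10^{5}$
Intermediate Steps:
$-314935 - b{\left(\frac{634}{-680} \right)} = -314935 - \left(-435 - \frac{634}{-680}\right) = -314935 - \left(-435 - 634 \left(- \frac{1}{680}\right)\right) = -314935 - \left(-435 - - \frac{317}{340}\right) = -314935 - \left(-435 + \frac{317}{340}\right) = -314935 - - \frac{147583}{340} = -314935 + \frac{147583}{340} = - \frac{106930317}{340}$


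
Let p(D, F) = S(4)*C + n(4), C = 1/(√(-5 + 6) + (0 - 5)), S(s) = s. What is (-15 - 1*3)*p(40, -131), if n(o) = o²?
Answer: -270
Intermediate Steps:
C = -¼ (C = 1/(√1 - 5) = 1/(1 - 5) = 1/(-4) = -¼ ≈ -0.25000)
p(D, F) = 15 (p(D, F) = 4*(-¼) + 4² = -1 + 16 = 15)
(-15 - 1*3)*p(40, -131) = (-15 - 1*3)*15 = (-15 - 3)*15 = -18*15 = -270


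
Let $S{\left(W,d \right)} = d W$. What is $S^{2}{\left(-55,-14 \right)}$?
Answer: $592900$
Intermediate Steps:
$S{\left(W,d \right)} = W d$
$S^{2}{\left(-55,-14 \right)} = \left(\left(-55\right) \left(-14\right)\right)^{2} = 770^{2} = 592900$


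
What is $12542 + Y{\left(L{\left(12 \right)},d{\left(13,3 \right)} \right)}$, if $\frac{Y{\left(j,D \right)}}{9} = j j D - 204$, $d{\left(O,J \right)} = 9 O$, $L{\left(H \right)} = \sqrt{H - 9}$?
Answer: $13865$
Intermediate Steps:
$L{\left(H \right)} = \sqrt{-9 + H}$
$Y{\left(j,D \right)} = -1836 + 9 D j^{2}$ ($Y{\left(j,D \right)} = 9 \left(j j D - 204\right) = 9 \left(j^{2} D - 204\right) = 9 \left(D j^{2} - 204\right) = 9 \left(-204 + D j^{2}\right) = -1836 + 9 D j^{2}$)
$12542 + Y{\left(L{\left(12 \right)},d{\left(13,3 \right)} \right)} = 12542 - \left(1836 - 9 \cdot 9 \cdot 13 \left(\sqrt{-9 + 12}\right)^{2}\right) = 12542 - \left(1836 - 1053 \left(\sqrt{3}\right)^{2}\right) = 12542 - \left(1836 - 3159\right) = 12542 + \left(-1836 + 3159\right) = 12542 + 1323 = 13865$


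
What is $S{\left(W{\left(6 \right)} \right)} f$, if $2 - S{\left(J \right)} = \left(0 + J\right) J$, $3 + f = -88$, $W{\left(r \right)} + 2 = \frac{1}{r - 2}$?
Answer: $\frac{1547}{16} \approx 96.688$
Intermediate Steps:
$W{\left(r \right)} = -2 + \frac{1}{-2 + r}$ ($W{\left(r \right)} = -2 + \frac{1}{r - 2} = -2 + \frac{1}{-2 + r}$)
$f = -91$ ($f = -3 - 88 = -91$)
$S{\left(J \right)} = 2 - J^{2}$ ($S{\left(J \right)} = 2 - \left(0 + J\right) J = 2 - J J = 2 - J^{2}$)
$S{\left(W{\left(6 \right)} \right)} f = \left(2 - \left(\frac{5 - 12}{-2 + 6}\right)^{2}\right) \left(-91\right) = \left(2 - \left(\frac{5 - 12}{4}\right)^{2}\right) \left(-91\right) = \left(2 - \left(\frac{1}{4} \left(-7\right)\right)^{2}\right) \left(-91\right) = \left(2 - \left(- \frac{7}{4}\right)^{2}\right) \left(-91\right) = \left(2 - \frac{49}{16}\right) \left(-91\right) = \left(- \frac{17}{16}\right) \left(-91\right) = \frac{1547}{16}$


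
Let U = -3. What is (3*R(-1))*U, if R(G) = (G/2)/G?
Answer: -9/2 ≈ -4.5000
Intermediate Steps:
R(G) = 1/2 (R(G) = (G*(1/2))/G = (G/2)/G = 1/2)
(3*R(-1))*U = (3*(1/2))*(-3) = (3/2)*(-3) = -9/2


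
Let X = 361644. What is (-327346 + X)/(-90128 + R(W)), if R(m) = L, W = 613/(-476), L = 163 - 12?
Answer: -34298/89977 ≈ -0.38119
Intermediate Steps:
L = 151
W = -613/476 (W = 613*(-1/476) = -613/476 ≈ -1.2878)
R(m) = 151
(-327346 + X)/(-90128 + R(W)) = (-327346 + 361644)/(-90128 + 151) = 34298/(-89977) = 34298*(-1/89977) = -34298/89977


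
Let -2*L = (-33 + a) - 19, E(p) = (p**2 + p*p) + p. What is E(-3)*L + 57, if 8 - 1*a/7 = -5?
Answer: -471/2 ≈ -235.50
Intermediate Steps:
a = 91 (a = 56 - 7*(-5) = 56 + 35 = 91)
E(p) = p + 2*p**2 (E(p) = (p**2 + p**2) + p = 2*p**2 + p = p + 2*p**2)
L = -39/2 (L = -((-33 + 91) - 19)/2 = -(58 - 19)/2 = -1/2*39 = -39/2 ≈ -19.500)
E(-3)*L + 57 = -3*(1 + 2*(-3))*(-39/2) + 57 = -3*(1 - 6)*(-39/2) + 57 = -3*(-5)*(-39/2) + 57 = 15*(-39/2) + 57 = -585/2 + 57 = -471/2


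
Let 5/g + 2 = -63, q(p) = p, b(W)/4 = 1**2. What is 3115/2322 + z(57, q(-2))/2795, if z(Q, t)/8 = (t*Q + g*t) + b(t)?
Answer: 2015279/1962090 ≈ 1.0271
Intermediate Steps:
b(W) = 4 (b(W) = 4*1**2 = 4*1 = 4)
g = -1/13 (g = 5/(-2 - 63) = 5/(-65) = 5*(-1/65) = -1/13 ≈ -0.076923)
z(Q, t) = 32 - 8*t/13 + 8*Q*t (z(Q, t) = 8*((t*Q - t/13) + 4) = 8*((Q*t - t/13) + 4) = 8*((-t/13 + Q*t) + 4) = 8*(4 - t/13 + Q*t) = 32 - 8*t/13 + 8*Q*t)
3115/2322 + z(57, q(-2))/2795 = 3115/2322 + (32 - 8/13*(-2) + 8*57*(-2))/2795 = 3115*(1/2322) + (32 + 16/13 - 912)*(1/2795) = 3115/2322 - 11424/13*1/2795 = 3115/2322 - 11424/36335 = 2015279/1962090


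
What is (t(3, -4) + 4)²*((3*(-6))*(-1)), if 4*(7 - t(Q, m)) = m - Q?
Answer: 23409/8 ≈ 2926.1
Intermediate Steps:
t(Q, m) = 7 - m/4 + Q/4 (t(Q, m) = 7 - (m - Q)/4 = 7 + (-m/4 + Q/4) = 7 - m/4 + Q/4)
(t(3, -4) + 4)²*((3*(-6))*(-1)) = ((7 - ¼*(-4) + (¼)*3) + 4)²*((3*(-6))*(-1)) = ((7 + 1 + ¾) + 4)²*(-18*(-1)) = (35/4 + 4)²*18 = (51/4)²*18 = (2601/16)*18 = 23409/8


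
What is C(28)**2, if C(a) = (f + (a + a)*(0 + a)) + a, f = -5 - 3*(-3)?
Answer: 2560000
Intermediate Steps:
f = 4 (f = -5 + 9 = 4)
C(a) = 4 + a + 2*a**2 (C(a) = (4 + (a + a)*(0 + a)) + a = (4 + (2*a)*a) + a = (4 + 2*a**2) + a = 4 + a + 2*a**2)
C(28)**2 = (4 + 28 + 2*28**2)**2 = (4 + 28 + 2*784)**2 = (4 + 28 + 1568)**2 = 1600**2 = 2560000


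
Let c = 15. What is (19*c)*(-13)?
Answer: -3705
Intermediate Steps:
(19*c)*(-13) = (19*15)*(-13) = 285*(-13) = -3705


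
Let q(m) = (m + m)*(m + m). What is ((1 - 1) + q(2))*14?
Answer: 224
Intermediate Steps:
q(m) = 4*m**2 (q(m) = (2*m)*(2*m) = 4*m**2)
((1 - 1) + q(2))*14 = ((1 - 1) + 4*2**2)*14 = (0 + 4*4)*14 = (0 + 16)*14 = 16*14 = 224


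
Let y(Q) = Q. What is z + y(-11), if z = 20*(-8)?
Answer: -171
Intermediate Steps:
z = -160
z + y(-11) = -160 - 11 = -171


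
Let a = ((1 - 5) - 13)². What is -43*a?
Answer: -12427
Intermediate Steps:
a = 289 (a = (-4 - 13)² = (-17)² = 289)
-43*a = -43*289 = -12427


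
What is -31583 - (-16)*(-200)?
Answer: -34783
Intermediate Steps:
-31583 - (-16)*(-200) = -31583 - 1*3200 = -31583 - 3200 = -34783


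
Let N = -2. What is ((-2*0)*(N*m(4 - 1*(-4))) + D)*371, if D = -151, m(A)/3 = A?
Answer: -56021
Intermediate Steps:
m(A) = 3*A
((-2*0)*(N*m(4 - 1*(-4))) + D)*371 = ((-2*0)*(-6*(4 - 1*(-4))) - 151)*371 = (0*(-6*(4 + 4)) - 151)*371 = (0*(-6*8) - 151)*371 = (0*(-2*24) - 151)*371 = (0*(-48) - 151)*371 = (0 - 151)*371 = -151*371 = -56021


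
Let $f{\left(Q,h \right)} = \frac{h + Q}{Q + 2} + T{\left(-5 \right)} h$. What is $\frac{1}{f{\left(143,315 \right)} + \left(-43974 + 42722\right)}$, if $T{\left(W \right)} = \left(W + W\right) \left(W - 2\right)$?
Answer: $\frac{145}{3016168} \approx 4.8074 \cdot 10^{-5}$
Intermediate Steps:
$T{\left(W \right)} = 2 W \left(-2 + W\right)$
$f{\left(Q,h \right)} = 70 h + \frac{Q + h}{2 + Q}$ ($f{\left(Q,h \right)} = \frac{h + Q}{Q + 2} + 2 \left(-5\right) \left(-2 - 5\right) h = \frac{Q + h}{2 + Q} + 2 \left(-5\right) \left(-7\right) h = \frac{Q + h}{2 + Q} + 70 h = 70 h + \frac{Q + h}{2 + Q}$)
$\frac{1}{f{\left(143,315 \right)} + \left(-43974 + 42722\right)} = \frac{1}{\frac{143 + 141 \cdot 315 + 70 \cdot 143 \cdot 315}{2 + 143} + \left(-43974 + 42722\right)} = \frac{1}{\frac{143 + 44415 + 3153150}{145} - 1252} = \frac{1}{\frac{1}{145} \cdot 3197708 - 1252} = \frac{1}{\frac{3197708}{145} - 1252} = \frac{1}{\frac{3016168}{145}} = \frac{145}{3016168}$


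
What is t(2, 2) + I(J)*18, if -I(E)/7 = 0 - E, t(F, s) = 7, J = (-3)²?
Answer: 1141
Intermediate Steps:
J = 9
I(E) = 7*E (I(E) = -7*(0 - E) = -(-7)*E = 7*E)
t(2, 2) + I(J)*18 = 7 + (7*9)*18 = 7 + 63*18 = 7 + 1134 = 1141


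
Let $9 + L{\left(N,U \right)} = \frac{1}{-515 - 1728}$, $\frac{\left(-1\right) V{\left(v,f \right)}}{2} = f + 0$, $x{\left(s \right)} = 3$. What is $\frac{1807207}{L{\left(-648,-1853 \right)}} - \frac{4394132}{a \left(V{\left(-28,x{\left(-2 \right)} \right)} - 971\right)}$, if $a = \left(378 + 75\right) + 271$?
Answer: $- \frac{716798149948733}{3569985356} \approx -2.0078 \cdot 10^{5}$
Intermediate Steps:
$V{\left(v,f \right)} = - 2 f$ ($V{\left(v,f \right)} = - 2 \left(f + 0\right) = - 2 f$)
$a = 724$ ($a = 453 + 271 = 724$)
$L{\left(N,U \right)} = - \frac{20188}{2243}$ ($L{\left(N,U \right)} = -9 + \frac{1}{-515 - 1728} = -9 + \frac{1}{-2243} = -9 - \frac{1}{2243} = - \frac{20188}{2243}$)
$\frac{1807207}{L{\left(-648,-1853 \right)}} - \frac{4394132}{a \left(V{\left(-28,x{\left(-2 \right)} \right)} - 971\right)} = \frac{1807207}{- \frac{20188}{2243}} - \frac{4394132}{724 \left(\left(-2\right) 3 - 971\right)} = 1807207 \left(- \frac{2243}{20188}\right) - \frac{4394132}{724 \left(-6 - 971\right)} = - \frac{4053565301}{20188} - \frac{4394132}{724 \left(-977\right)} = - \frac{4053565301}{20188} - \frac{4394132}{-707348} = - \frac{4053565301}{20188} - - \frac{1098533}{176837} = - \frac{4053565301}{20188} + \frac{1098533}{176837} = - \frac{716798149948733}{3569985356}$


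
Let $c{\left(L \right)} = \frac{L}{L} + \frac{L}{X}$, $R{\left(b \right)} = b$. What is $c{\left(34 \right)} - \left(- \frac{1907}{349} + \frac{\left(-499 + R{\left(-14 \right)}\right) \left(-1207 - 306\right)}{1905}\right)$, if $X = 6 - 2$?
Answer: $- \frac{173956079}{443230} \approx -392.47$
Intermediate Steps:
$X = 4$ ($X = 6 - 2 = 4$)
$c{\left(L \right)} = 1 + \frac{L}{4}$ ($c{\left(L \right)} = \frac{L}{L} + \frac{L}{4} = 1 + L \frac{1}{4} = 1 + \frac{L}{4}$)
$c{\left(34 \right)} - \left(- \frac{1907}{349} + \frac{\left(-499 + R{\left(-14 \right)}\right) \left(-1207 - 306\right)}{1905}\right) = \left(1 + \frac{1}{4} \cdot 34\right) - \left(- \frac{1907}{349} + \frac{\left(-499 - 14\right) \left(-1207 - 306\right)}{1905}\right) = \left(1 + \frac{17}{2}\right) - \left(\left(-1907\right) \frac{1}{349} + \left(-513\right) \left(-1513\right) \frac{1}{1905}\right) = \frac{19}{2} - \left(- \frac{1907}{349} + 776169 \cdot \frac{1}{1905}\right) = \frac{19}{2} - \left(- \frac{1907}{349} + \frac{258723}{635}\right) = \frac{19}{2} - \frac{89083382}{221615} = - \frac{173956079}{443230}$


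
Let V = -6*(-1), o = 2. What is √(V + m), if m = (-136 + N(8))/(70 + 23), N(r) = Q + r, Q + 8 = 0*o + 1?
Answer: √4371/31 ≈ 2.1327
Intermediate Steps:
Q = -7 (Q = -8 + (0*2 + 1) = -8 + (0 + 1) = -8 + 1 = -7)
N(r) = -7 + r
m = -45/31 (m = (-136 + (-7 + 8))/(70 + 23) = (-136 + 1)/93 = -135*1/93 = -45/31 ≈ -1.4516)
V = 6
√(V + m) = √(6 - 45/31) = √(141/31) = √4371/31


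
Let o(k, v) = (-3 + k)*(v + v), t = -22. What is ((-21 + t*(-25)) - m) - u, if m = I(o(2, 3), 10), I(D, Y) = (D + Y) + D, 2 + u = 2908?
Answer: -2375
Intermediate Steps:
u = 2906 (u = -2 + 2908 = 2906)
o(k, v) = 2*v*(-3 + k) (o(k, v) = (-3 + k)*(2*v) = 2*v*(-3 + k))
I(D, Y) = Y + 2*D
m = -2 (m = 10 + 2*(2*3*(-3 + 2)) = 10 + 2*(2*3*(-1)) = 10 + 2*(-6) = 10 - 12 = -2)
((-21 + t*(-25)) - m) - u = ((-21 - 22*(-25)) - 1*(-2)) - 1*2906 = ((-21 + 550) + 2) - 2906 = (529 + 2) - 2906 = 531 - 2906 = -2375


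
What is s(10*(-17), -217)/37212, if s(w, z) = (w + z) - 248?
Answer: -635/37212 ≈ -0.017064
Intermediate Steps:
s(w, z) = -248 + w + z
s(10*(-17), -217)/37212 = (-248 + 10*(-17) - 217)/37212 = (-248 - 170 - 217)*(1/37212) = -635*1/37212 = -635/37212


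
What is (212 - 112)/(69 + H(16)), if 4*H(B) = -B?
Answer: 20/13 ≈ 1.5385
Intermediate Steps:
H(B) = -B/4 (H(B) = (-B)/4 = -B/4)
(212 - 112)/(69 + H(16)) = (212 - 112)/(69 - 1/4*16) = 100/(69 - 4) = 100/65 = 100*(1/65) = 20/13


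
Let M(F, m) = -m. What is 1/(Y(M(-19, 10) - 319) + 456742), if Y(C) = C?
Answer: 1/456413 ≈ 2.1910e-6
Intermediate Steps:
1/(Y(M(-19, 10) - 319) + 456742) = 1/((-1*10 - 319) + 456742) = 1/((-10 - 319) + 456742) = 1/(-329 + 456742) = 1/456413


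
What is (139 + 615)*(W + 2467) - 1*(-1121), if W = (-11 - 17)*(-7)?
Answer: 2009023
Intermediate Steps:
W = 196 (W = -28*(-7) = 196)
(139 + 615)*(W + 2467) - 1*(-1121) = (139 + 615)*(196 + 2467) - 1*(-1121) = 754*2663 + 1121 = 2007902 + 1121 = 2009023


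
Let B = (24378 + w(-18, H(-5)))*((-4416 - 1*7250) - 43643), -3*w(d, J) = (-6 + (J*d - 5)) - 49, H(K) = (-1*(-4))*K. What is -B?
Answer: 1342791902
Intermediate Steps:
H(K) = 4*K
w(d, J) = 20 - J*d/3 (w(d, J) = -((-6 + (J*d - 5)) - 49)/3 = -((-6 + (-5 + J*d)) - 49)/3 = -((-11 + J*d) - 49)/3 = -(-60 + J*d)/3 = 20 - J*d/3)
B = -1342791902 (B = (24378 + (20 - 1/3*4*(-5)*(-18)))*((-4416 - 1*7250) - 43643) = (24378 + (20 - 1/3*(-20)*(-18)))*((-4416 - 7250) - 43643) = (24378 + (20 - 120))*(-11666 - 43643) = (24378 - 100)*(-55309) = 24278*(-55309) = -1342791902)
-B = -1*(-1342791902) = 1342791902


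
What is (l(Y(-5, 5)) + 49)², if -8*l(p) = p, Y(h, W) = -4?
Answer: 9801/4 ≈ 2450.3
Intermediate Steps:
l(p) = -p/8
(l(Y(-5, 5)) + 49)² = (-⅛*(-4) + 49)² = (½ + 49)² = (99/2)² = 9801/4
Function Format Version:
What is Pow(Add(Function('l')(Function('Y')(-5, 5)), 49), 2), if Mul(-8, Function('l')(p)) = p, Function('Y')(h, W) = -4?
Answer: Rational(9801, 4) ≈ 2450.3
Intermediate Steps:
Function('l')(p) = Mul(Rational(-1, 8), p)
Pow(Add(Function('l')(Function('Y')(-5, 5)), 49), 2) = Pow(Add(Mul(Rational(-1, 8), -4), 49), 2) = Pow(Add(Rational(1, 2), 49), 2) = Pow(Rational(99, 2), 2) = Rational(9801, 4)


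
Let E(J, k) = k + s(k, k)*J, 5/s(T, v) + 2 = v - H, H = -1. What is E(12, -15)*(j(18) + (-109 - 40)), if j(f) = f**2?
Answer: -13125/4 ≈ -3281.3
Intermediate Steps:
s(T, v) = 5/(-1 + v) (s(T, v) = 5/(-2 + (v - 1*(-1))) = 5/(-2 + (v + 1)) = 5/(-2 + (1 + v)) = 5/(-1 + v))
E(J, k) = k + 5*J/(-1 + k) (E(J, k) = k + (5/(-1 + k))*J = k + 5*J/(-1 + k))
E(12, -15)*(j(18) + (-109 - 40)) = ((5*12 - 15*(-1 - 15))/(-1 - 15))*(18**2 + (-109 - 40)) = ((60 - 15*(-16))/(-16))*(324 - 149) = -(60 + 240)/16*175 = -1/16*300*175 = -75/4*175 = -13125/4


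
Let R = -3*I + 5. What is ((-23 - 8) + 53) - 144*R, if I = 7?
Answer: 2326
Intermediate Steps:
R = -16 (R = -3*7 + 5 = -21 + 5 = -16)
((-23 - 8) + 53) - 144*R = ((-23 - 8) + 53) - 144*(-16) = (-31 + 53) + 2304 = 22 + 2304 = 2326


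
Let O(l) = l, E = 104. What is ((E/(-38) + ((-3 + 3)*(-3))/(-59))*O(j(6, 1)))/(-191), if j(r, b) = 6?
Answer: 312/3629 ≈ 0.085974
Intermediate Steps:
((E/(-38) + ((-3 + 3)*(-3))/(-59))*O(j(6, 1)))/(-191) = ((104/(-38) + ((-3 + 3)*(-3))/(-59))*6)/(-191) = ((104*(-1/38) + (0*(-3))*(-1/59))*6)*(-1/191) = ((-52/19 + 0*(-1/59))*6)*(-1/191) = ((-52/19 + 0)*6)*(-1/191) = -52/19*6*(-1/191) = -312/19*(-1/191) = 312/3629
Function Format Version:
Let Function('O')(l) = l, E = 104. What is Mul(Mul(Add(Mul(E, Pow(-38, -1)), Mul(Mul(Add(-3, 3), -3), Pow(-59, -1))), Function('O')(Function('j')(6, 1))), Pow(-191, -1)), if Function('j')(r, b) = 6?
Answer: Rational(312, 3629) ≈ 0.085974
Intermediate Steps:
Mul(Mul(Add(Mul(E, Pow(-38, -1)), Mul(Mul(Add(-3, 3), -3), Pow(-59, -1))), Function('O')(Function('j')(6, 1))), Pow(-191, -1)) = Mul(Mul(Add(Mul(104, Pow(-38, -1)), Mul(Mul(Add(-3, 3), -3), Pow(-59, -1))), 6), Pow(-191, -1)) = Mul(Mul(Add(Mul(104, Rational(-1, 38)), Mul(Mul(0, -3), Rational(-1, 59))), 6), Rational(-1, 191)) = Mul(Mul(Add(Rational(-52, 19), Mul(0, Rational(-1, 59))), 6), Rational(-1, 191)) = Mul(Mul(Add(Rational(-52, 19), 0), 6), Rational(-1, 191)) = Mul(Mul(Rational(-52, 19), 6), Rational(-1, 191)) = Mul(Rational(-312, 19), Rational(-1, 191)) = Rational(312, 3629)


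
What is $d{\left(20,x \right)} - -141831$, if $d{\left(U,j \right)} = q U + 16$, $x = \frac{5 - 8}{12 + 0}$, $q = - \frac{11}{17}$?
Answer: $\frac{2411179}{17} \approx 1.4183 \cdot 10^{5}$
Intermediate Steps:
$q = - \frac{11}{17}$ ($q = \left(-11\right) \frac{1}{17} = - \frac{11}{17} \approx -0.64706$)
$x = - \frac{1}{4}$ ($x = - \frac{3}{12} = \left(-3\right) \frac{1}{12} = - \frac{1}{4} \approx -0.25$)
$d{\left(U,j \right)} = 16 - \frac{11 U}{17}$ ($d{\left(U,j \right)} = - \frac{11 U}{17} + 16 = 16 - \frac{11 U}{17}$)
$d{\left(20,x \right)} - -141831 = \left(16 - \frac{220}{17}\right) - -141831 = \left(16 - \frac{220}{17}\right) + 141831 = \frac{52}{17} + 141831 = \frac{2411179}{17}$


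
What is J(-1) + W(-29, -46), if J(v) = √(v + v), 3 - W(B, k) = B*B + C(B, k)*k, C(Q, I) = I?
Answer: -2954 + I*√2 ≈ -2954.0 + 1.4142*I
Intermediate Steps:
W(B, k) = 3 - B² - k² (W(B, k) = 3 - (B*B + k*k) = 3 - (B² + k²) = 3 + (-B² - k²) = 3 - B² - k²)
J(v) = √2*√v (J(v) = √(2*v) = √2*√v)
J(-1) + W(-29, -46) = √2*√(-1) + (3 - 1*(-29)² - 1*(-46)²) = √2*I + (3 - 1*841 - 1*2116) = I*√2 + (3 - 841 - 2116) = I*√2 - 2954 = -2954 + I*√2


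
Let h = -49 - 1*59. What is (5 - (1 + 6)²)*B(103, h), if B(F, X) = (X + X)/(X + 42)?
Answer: -144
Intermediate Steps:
h = -108 (h = -49 - 59 = -108)
B(F, X) = 2*X/(42 + X) (B(F, X) = (2*X)/(42 + X) = 2*X/(42 + X))
(5 - (1 + 6)²)*B(103, h) = (5 - (1 + 6)²)*(2*(-108)/(42 - 108)) = (5 - 1*7²)*(2*(-108)/(-66)) = (5 - 1*49)*(2*(-108)*(-1/66)) = (5 - 49)*(36/11) = -44*36/11 = -144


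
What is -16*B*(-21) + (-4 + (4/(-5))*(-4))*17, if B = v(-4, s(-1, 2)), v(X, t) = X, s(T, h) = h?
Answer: -6788/5 ≈ -1357.6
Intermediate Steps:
B = -4
-16*B*(-21) + (-4 + (4/(-5))*(-4))*17 = -16*(-4)*(-21) + (-4 + (4/(-5))*(-4))*17 = 64*(-21) + (-4 + (4*(-⅕))*(-4))*17 = -1344 + (-4 - ⅘*(-4))*17 = -1344 + (-4 + 16/5)*17 = -1344 - ⅘*17 = -1344 - 68/5 = -6788/5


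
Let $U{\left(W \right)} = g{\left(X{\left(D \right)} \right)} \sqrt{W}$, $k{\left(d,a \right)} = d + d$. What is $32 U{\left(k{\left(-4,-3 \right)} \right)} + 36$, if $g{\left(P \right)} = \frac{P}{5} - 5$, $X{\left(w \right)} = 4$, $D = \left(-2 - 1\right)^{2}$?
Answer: $36 - \frac{1344 i \sqrt{2}}{5} \approx 36.0 - 380.14 i$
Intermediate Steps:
$D = 9$ ($D = \left(-3\right)^{2} = 9$)
$k{\left(d,a \right)} = 2 d$
$g{\left(P \right)} = -5 + \frac{P}{5}$ ($g{\left(P \right)} = P \frac{1}{5} - 5 = \frac{P}{5} - 5 = -5 + \frac{P}{5}$)
$U{\left(W \right)} = - \frac{21 \sqrt{W}}{5}$ ($U{\left(W \right)} = \left(-5 + \frac{1}{5} \cdot 4\right) \sqrt{W} = \left(-5 + \frac{4}{5}\right) \sqrt{W} = - \frac{21 \sqrt{W}}{5}$)
$32 U{\left(k{\left(-4,-3 \right)} \right)} + 36 = 32 \left(- \frac{21 \sqrt{2 \left(-4\right)}}{5}\right) + 36 = 32 \left(- \frac{21 \sqrt{-8}}{5}\right) + 36 = 32 \left(- \frac{21 \cdot 2 i \sqrt{2}}{5}\right) + 36 = 32 \left(- \frac{42 i \sqrt{2}}{5}\right) + 36 = - \frac{1344 i \sqrt{2}}{5} + 36 = 36 - \frac{1344 i \sqrt{2}}{5}$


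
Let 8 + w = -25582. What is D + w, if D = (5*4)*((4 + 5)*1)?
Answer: -25410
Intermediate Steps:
w = -25590 (w = -8 - 25582 = -25590)
D = 180 (D = 20*(9*1) = 20*9 = 180)
D + w = 180 - 25590 = -25410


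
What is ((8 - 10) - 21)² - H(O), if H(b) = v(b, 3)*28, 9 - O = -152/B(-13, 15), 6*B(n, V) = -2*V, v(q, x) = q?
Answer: 5641/5 ≈ 1128.2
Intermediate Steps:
B(n, V) = -V/3 (B(n, V) = (-2*V)/6 = -V/3)
O = -107/5 (O = 9 - (-152)/((-⅓*15)) = 9 - (-152)/(-5) = 9 - (-152)*(-1)/5 = 9 - 1*152/5 = 9 - 152/5 = -107/5 ≈ -21.400)
H(b) = 28*b (H(b) = b*28 = 28*b)
((8 - 10) - 21)² - H(O) = ((8 - 10) - 21)² - 28*(-107)/5 = (-2 - 21)² - 1*(-2996/5) = (-23)² + 2996/5 = 529 + 2996/5 = 5641/5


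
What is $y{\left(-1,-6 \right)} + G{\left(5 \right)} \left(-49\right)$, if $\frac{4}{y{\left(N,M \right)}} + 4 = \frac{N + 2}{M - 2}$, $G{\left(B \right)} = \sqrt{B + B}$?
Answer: $- \frac{32}{33} - 49 \sqrt{10} \approx -155.92$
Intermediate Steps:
$G{\left(B \right)} = \sqrt{2} \sqrt{B}$ ($G{\left(B \right)} = \sqrt{2 B} = \sqrt{2} \sqrt{B}$)
$y{\left(N,M \right)} = \frac{4}{-4 + \frac{2 + N}{-2 + M}}$ ($y{\left(N,M \right)} = \frac{4}{-4 + \frac{N + 2}{M - 2}} = \frac{4}{-4 + \frac{2 + N}{-2 + M}}$)
$y{\left(-1,-6 \right)} + G{\left(5 \right)} \left(-49\right) = \frac{4 \left(-2 - 6\right)}{10 - 1 - -24} + \sqrt{2} \sqrt{5} \left(-49\right) = 4 \frac{1}{10 - 1 + 24} \left(-8\right) + \sqrt{10} \left(-49\right) = 4 \cdot \frac{1}{33} \left(-8\right) - 49 \sqrt{10} = - \frac{32}{33} - 49 \sqrt{10}$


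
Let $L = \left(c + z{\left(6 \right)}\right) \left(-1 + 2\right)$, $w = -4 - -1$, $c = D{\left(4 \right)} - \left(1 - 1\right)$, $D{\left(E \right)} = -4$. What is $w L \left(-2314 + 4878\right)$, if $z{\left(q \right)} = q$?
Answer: $-15384$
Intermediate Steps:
$c = -4$ ($c = -4 - \left(1 - 1\right) = -4 - 0 = -4 + 0 = -4$)
$w = -3$ ($w = -4 + 1 = -3$)
$L = 2$ ($L = \left(-4 + 6\right) \left(-1 + 2\right) = 2 \cdot 1 = 2$)
$w L \left(-2314 + 4878\right) = \left(-3\right) 2 \left(-2314 + 4878\right) = \left(-6\right) 2564 = -15384$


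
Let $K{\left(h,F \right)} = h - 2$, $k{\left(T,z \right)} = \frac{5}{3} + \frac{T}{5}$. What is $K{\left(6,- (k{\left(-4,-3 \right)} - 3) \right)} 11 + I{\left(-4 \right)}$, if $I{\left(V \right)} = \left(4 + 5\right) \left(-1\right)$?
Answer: $35$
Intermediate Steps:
$I{\left(V \right)} = -9$ ($I{\left(V \right)} = 9 \left(-1\right) = -9$)
$k{\left(T,z \right)} = \frac{5}{3} + \frac{T}{5}$ ($k{\left(T,z \right)} = 5 \cdot \frac{1}{3} + T \frac{1}{5} = \frac{5}{3} + \frac{T}{5}$)
$K{\left(h,F \right)} = -2 + h$
$K{\left(6,- (k{\left(-4,-3 \right)} - 3) \right)} 11 + I{\left(-4 \right)} = \left(-2 + 6\right) 11 - 9 = 4 \cdot 11 - 9 = 44 - 9 = 35$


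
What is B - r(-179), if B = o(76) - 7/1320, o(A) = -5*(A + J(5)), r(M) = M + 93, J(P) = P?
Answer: -421087/1320 ≈ -319.01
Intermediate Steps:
r(M) = 93 + M
o(A) = -25 - 5*A (o(A) = -5*(A + 5) = -5*(5 + A) = -25 - 5*A)
B = -534607/1320 (B = (-25 - 5*76) - 7/1320 = (-25 - 380) - 7/1320 = -405 - 1*7/1320 = -405 - 7/1320 = -534607/1320 ≈ -405.01)
B - r(-179) = -534607/1320 - (93 - 179) = -534607/1320 - 1*(-86) = -534607/1320 + 86 = -421087/1320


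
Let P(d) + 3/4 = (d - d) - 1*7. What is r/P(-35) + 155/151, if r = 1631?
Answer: -980319/4681 ≈ -209.43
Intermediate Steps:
P(d) = -31/4 (P(d) = -¾ + ((d - d) - 1*7) = -¾ + (0 - 7) = -¾ - 7 = -31/4)
r/P(-35) + 155/151 = 1631/(-31/4) + 155/151 = 1631*(-4/31) + 155*(1/151) = -6524/31 + 155/151 = -980319/4681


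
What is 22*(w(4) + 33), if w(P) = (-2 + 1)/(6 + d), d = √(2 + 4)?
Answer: 3608/5 + 11*√6/15 ≈ 723.40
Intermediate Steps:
d = √6 ≈ 2.4495
w(P) = -1/(6 + √6) (w(P) = (-2 + 1)/(6 + √6) = -1/(6 + √6))
22*(w(4) + 33) = 22*((-⅕ + √6/30) + 33) = 22*(164/5 + √6/30) = 3608/5 + 11*√6/15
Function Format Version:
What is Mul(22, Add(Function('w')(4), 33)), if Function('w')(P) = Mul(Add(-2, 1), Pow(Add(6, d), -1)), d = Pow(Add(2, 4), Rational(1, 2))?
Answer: Add(Rational(3608, 5), Mul(Rational(11, 15), Pow(6, Rational(1, 2)))) ≈ 723.40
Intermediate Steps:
d = Pow(6, Rational(1, 2)) ≈ 2.4495
Function('w')(P) = Mul(-1, Pow(Add(6, Pow(6, Rational(1, 2))), -1)) (Function('w')(P) = Mul(Add(-2, 1), Pow(Add(6, Pow(6, Rational(1, 2))), -1)) = Mul(-1, Pow(Add(6, Pow(6, Rational(1, 2))), -1)))
Mul(22, Add(Function('w')(4), 33)) = Mul(22, Add(Add(Rational(-1, 5), Mul(Rational(1, 30), Pow(6, Rational(1, 2)))), 33)) = Mul(22, Add(Rational(164, 5), Mul(Rational(1, 30), Pow(6, Rational(1, 2))))) = Add(Rational(3608, 5), Mul(Rational(11, 15), Pow(6, Rational(1, 2))))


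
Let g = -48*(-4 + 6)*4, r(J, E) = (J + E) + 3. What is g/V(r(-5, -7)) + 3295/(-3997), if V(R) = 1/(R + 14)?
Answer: -7677535/3997 ≈ -1920.8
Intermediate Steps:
r(J, E) = 3 + E + J (r(J, E) = (E + J) + 3 = 3 + E + J)
V(R) = 1/(14 + R)
g = -384 (g = -48*2*4 = -12*8*4 = -96*4 = -384)
g/V(r(-5, -7)) + 3295/(-3997) = -384/(1/(14 + (3 - 7 - 5))) + 3295/(-3997) = -384/(1/(14 - 9)) + 3295*(-1/3997) = -384/(1/5) - 3295/3997 = -384/⅕ - 3295/3997 = -384*5 - 3295/3997 = -1920 - 3295/3997 = -7677535/3997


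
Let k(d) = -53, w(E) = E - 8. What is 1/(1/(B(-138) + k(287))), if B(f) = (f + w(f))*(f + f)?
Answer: 78331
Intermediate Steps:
w(E) = -8 + E
B(f) = 2*f*(-8 + 2*f) (B(f) = (f + (-8 + f))*(f + f) = (-8 + 2*f)*(2*f) = 2*f*(-8 + 2*f))
1/(1/(B(-138) + k(287))) = 1/(1/(4*(-138)*(-4 - 138) - 53)) = 1/(1/(4*(-138)*(-142) - 53)) = 1/(1/(78384 - 53)) = 1/(1/78331) = 78331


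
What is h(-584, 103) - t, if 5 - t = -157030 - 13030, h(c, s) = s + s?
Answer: -169859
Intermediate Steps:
h(c, s) = 2*s
t = 170065 (t = 5 - (-157030 - 13030) = 5 - 1*(-170060) = 5 + 170060 = 170065)
h(-584, 103) - t = 2*103 - 1*170065 = 206 - 170065 = -169859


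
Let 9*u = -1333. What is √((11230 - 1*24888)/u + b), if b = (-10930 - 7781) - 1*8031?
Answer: 2*I*√11838427653/1333 ≈ 163.25*I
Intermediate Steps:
u = -1333/9 (u = (⅑)*(-1333) = -1333/9 ≈ -148.11)
b = -26742 (b = -18711 - 8031 = -26742)
√((11230 - 1*24888)/u + b) = √((11230 - 1*24888)/(-1333/9) - 26742) = √((11230 - 24888)*(-9/1333) - 26742) = √(-13658*(-9/1333) - 26742) = √(122922/1333 - 26742) = √(-35524164/1333) = 2*I*√11838427653/1333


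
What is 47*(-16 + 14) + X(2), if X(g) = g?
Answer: -92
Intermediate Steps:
47*(-16 + 14) + X(2) = 47*(-16 + 14) + 2 = 47*(-2) + 2 = -94 + 2 = -92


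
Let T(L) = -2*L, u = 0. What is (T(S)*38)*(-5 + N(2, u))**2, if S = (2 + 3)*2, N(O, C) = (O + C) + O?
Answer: -760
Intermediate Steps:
N(O, C) = C + 2*O (N(O, C) = (C + O) + O = C + 2*O)
S = 10 (S = 5*2 = 10)
(T(S)*38)*(-5 + N(2, u))**2 = (-2*10*38)*(-5 + (0 + 2*2))**2 = (-20*38)*(-5 + (0 + 4))**2 = -760*(-5 + 4)**2 = -760*(-1)**2 = -760*1 = -760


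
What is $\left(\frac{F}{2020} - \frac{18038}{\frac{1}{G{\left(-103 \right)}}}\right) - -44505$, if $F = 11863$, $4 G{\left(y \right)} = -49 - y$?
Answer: $- \frac{401984297}{2020} \approx -1.99 \cdot 10^{5}$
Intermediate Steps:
$G{\left(y \right)} = - \frac{49}{4} - \frac{y}{4}$ ($G{\left(y \right)} = \frac{-49 - y}{4} = - \frac{49}{4} - \frac{y}{4}$)
$\left(\frac{F}{2020} - \frac{18038}{\frac{1}{G{\left(-103 \right)}}}\right) - -44505 = \left(\frac{11863}{2020} - \frac{18038}{\frac{1}{- \frac{49}{4} - - \frac{103}{4}}}\right) - -44505 = \left(11863 \cdot \frac{1}{2020} - \frac{18038}{\frac{1}{- \frac{49}{4} + \frac{103}{4}}}\right) + 44505 = \left(\frac{11863}{2020} - \frac{18038}{\frac{1}{\frac{27}{2}}}\right) + 44505 = \left(\frac{11863}{2020} - \frac{18038}{\frac{2}{27}}\right) + 44505 = \left(\frac{11863}{2020} - 243513\right) + 44505 = - \frac{491884397}{2020} + 44505 = - \frac{401984297}{2020}$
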